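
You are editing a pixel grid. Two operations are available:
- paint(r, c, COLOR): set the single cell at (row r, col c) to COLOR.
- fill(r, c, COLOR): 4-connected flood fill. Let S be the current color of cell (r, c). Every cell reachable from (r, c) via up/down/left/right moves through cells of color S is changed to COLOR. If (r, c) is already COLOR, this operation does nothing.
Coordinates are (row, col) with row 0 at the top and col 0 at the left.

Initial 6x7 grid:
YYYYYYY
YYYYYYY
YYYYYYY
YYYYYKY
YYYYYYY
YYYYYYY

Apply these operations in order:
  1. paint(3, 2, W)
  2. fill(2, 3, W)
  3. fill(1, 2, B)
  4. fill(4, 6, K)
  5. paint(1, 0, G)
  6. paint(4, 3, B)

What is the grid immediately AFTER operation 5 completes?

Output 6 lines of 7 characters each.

Answer: KKKKKKK
GKKKKKK
KKKKKKK
KKKKKKK
KKKKKKK
KKKKKKK

Derivation:
After op 1 paint(3,2,W):
YYYYYYY
YYYYYYY
YYYYYYY
YYWYYKY
YYYYYYY
YYYYYYY
After op 2 fill(2,3,W) [40 cells changed]:
WWWWWWW
WWWWWWW
WWWWWWW
WWWWWKW
WWWWWWW
WWWWWWW
After op 3 fill(1,2,B) [41 cells changed]:
BBBBBBB
BBBBBBB
BBBBBBB
BBBBBKB
BBBBBBB
BBBBBBB
After op 4 fill(4,6,K) [41 cells changed]:
KKKKKKK
KKKKKKK
KKKKKKK
KKKKKKK
KKKKKKK
KKKKKKK
After op 5 paint(1,0,G):
KKKKKKK
GKKKKKK
KKKKKKK
KKKKKKK
KKKKKKK
KKKKKKK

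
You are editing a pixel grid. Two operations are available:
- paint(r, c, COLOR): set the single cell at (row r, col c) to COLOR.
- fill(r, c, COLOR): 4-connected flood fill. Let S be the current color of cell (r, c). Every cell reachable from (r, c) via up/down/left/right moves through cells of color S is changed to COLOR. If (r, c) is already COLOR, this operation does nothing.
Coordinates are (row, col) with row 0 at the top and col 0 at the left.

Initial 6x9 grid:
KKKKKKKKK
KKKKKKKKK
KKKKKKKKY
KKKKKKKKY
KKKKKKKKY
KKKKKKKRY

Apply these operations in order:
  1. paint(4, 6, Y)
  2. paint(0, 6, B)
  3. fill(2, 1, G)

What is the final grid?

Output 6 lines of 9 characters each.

Answer: GGGGGGBGG
GGGGGGGGG
GGGGGGGGY
GGGGGGGGY
GGGGGGYGY
GGGGGGGRY

Derivation:
After op 1 paint(4,6,Y):
KKKKKKKKK
KKKKKKKKK
KKKKKKKKY
KKKKKKKKY
KKKKKKYKY
KKKKKKKRY
After op 2 paint(0,6,B):
KKKKKKBKK
KKKKKKKKK
KKKKKKKKY
KKKKKKKKY
KKKKKKYKY
KKKKKKKRY
After op 3 fill(2,1,G) [47 cells changed]:
GGGGGGBGG
GGGGGGGGG
GGGGGGGGY
GGGGGGGGY
GGGGGGYGY
GGGGGGGRY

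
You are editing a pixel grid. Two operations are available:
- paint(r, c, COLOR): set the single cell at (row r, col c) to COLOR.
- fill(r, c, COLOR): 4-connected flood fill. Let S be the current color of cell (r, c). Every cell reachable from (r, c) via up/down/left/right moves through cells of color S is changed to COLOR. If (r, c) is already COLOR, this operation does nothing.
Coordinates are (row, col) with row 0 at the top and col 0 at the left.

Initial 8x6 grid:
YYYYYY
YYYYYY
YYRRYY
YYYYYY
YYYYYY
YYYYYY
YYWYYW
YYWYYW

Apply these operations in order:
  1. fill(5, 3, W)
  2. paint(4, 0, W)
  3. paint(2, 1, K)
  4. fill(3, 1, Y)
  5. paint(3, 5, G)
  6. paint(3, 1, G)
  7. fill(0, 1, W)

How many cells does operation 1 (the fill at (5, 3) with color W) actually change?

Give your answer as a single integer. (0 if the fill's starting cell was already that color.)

Answer: 42

Derivation:
After op 1 fill(5,3,W) [42 cells changed]:
WWWWWW
WWWWWW
WWRRWW
WWWWWW
WWWWWW
WWWWWW
WWWWWW
WWWWWW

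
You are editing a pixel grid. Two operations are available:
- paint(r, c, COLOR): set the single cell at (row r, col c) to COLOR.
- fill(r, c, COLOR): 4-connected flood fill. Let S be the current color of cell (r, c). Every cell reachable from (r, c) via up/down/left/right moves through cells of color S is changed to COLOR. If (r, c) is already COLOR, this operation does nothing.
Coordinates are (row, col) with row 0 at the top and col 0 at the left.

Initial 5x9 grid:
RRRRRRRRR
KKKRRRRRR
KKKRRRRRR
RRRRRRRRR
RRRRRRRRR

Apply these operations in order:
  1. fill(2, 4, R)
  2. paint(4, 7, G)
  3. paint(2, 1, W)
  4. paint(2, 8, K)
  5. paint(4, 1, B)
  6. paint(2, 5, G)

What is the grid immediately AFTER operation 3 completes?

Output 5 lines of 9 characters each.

Answer: RRRRRRRRR
KKKRRRRRR
KWKRRRRRR
RRRRRRRRR
RRRRRRRGR

Derivation:
After op 1 fill(2,4,R) [0 cells changed]:
RRRRRRRRR
KKKRRRRRR
KKKRRRRRR
RRRRRRRRR
RRRRRRRRR
After op 2 paint(4,7,G):
RRRRRRRRR
KKKRRRRRR
KKKRRRRRR
RRRRRRRRR
RRRRRRRGR
After op 3 paint(2,1,W):
RRRRRRRRR
KKKRRRRRR
KWKRRRRRR
RRRRRRRRR
RRRRRRRGR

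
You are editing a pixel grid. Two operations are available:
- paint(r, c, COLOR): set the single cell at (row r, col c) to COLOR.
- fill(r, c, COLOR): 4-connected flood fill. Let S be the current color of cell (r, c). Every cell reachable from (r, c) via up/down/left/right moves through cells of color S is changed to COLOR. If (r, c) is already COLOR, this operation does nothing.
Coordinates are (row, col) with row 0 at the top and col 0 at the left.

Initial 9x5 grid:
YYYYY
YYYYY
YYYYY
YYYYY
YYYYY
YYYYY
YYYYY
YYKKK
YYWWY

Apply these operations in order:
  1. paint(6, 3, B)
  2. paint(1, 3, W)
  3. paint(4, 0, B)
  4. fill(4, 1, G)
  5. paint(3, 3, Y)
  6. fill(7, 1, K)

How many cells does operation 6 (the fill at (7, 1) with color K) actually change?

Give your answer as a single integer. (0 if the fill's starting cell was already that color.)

Answer: 35

Derivation:
After op 1 paint(6,3,B):
YYYYY
YYYYY
YYYYY
YYYYY
YYYYY
YYYYY
YYYBY
YYKKK
YYWWY
After op 2 paint(1,3,W):
YYYYY
YYYWY
YYYYY
YYYYY
YYYYY
YYYYY
YYYBY
YYKKK
YYWWY
After op 3 paint(4,0,B):
YYYYY
YYYWY
YYYYY
YYYYY
BYYYY
YYYYY
YYYBY
YYKKK
YYWWY
After op 4 fill(4,1,G) [36 cells changed]:
GGGGG
GGGWG
GGGGG
GGGGG
BGGGG
GGGGG
GGGBG
GGKKK
GGWWY
After op 5 paint(3,3,Y):
GGGGG
GGGWG
GGGGG
GGGYG
BGGGG
GGGGG
GGGBG
GGKKK
GGWWY
After op 6 fill(7,1,K) [35 cells changed]:
KKKKK
KKKWK
KKKKK
KKKYK
BKKKK
KKKKK
KKKBK
KKKKK
KKWWY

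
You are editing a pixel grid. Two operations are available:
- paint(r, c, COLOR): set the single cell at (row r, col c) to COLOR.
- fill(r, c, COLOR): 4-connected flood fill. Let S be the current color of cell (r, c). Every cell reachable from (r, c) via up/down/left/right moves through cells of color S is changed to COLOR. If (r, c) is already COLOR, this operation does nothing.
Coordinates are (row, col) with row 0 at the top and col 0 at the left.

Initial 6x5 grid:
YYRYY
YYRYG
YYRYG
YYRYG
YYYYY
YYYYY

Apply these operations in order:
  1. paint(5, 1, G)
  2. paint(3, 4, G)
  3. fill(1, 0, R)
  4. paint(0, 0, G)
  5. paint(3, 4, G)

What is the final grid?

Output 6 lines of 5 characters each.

After op 1 paint(5,1,G):
YYRYY
YYRYG
YYRYG
YYRYG
YYYYY
YGYYY
After op 2 paint(3,4,G):
YYRYY
YYRYG
YYRYG
YYRYG
YYYYY
YGYYY
After op 3 fill(1,0,R) [22 cells changed]:
RRRRR
RRRRG
RRRRG
RRRRG
RRRRR
RGRRR
After op 4 paint(0,0,G):
GRRRR
RRRRG
RRRRG
RRRRG
RRRRR
RGRRR
After op 5 paint(3,4,G):
GRRRR
RRRRG
RRRRG
RRRRG
RRRRR
RGRRR

Answer: GRRRR
RRRRG
RRRRG
RRRRG
RRRRR
RGRRR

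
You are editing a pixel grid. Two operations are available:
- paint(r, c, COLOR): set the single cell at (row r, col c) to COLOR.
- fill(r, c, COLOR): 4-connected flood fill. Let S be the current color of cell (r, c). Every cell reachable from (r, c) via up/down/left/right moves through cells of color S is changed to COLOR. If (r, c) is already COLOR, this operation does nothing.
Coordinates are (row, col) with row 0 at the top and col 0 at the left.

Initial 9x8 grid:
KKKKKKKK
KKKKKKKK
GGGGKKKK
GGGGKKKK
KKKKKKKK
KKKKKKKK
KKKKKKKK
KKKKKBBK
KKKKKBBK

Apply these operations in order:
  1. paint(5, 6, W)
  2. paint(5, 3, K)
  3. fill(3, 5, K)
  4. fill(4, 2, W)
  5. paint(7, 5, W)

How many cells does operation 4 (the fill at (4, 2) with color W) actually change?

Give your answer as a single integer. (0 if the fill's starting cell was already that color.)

Answer: 59

Derivation:
After op 1 paint(5,6,W):
KKKKKKKK
KKKKKKKK
GGGGKKKK
GGGGKKKK
KKKKKKKK
KKKKKKWK
KKKKKKKK
KKKKKBBK
KKKKKBBK
After op 2 paint(5,3,K):
KKKKKKKK
KKKKKKKK
GGGGKKKK
GGGGKKKK
KKKKKKKK
KKKKKKWK
KKKKKKKK
KKKKKBBK
KKKKKBBK
After op 3 fill(3,5,K) [0 cells changed]:
KKKKKKKK
KKKKKKKK
GGGGKKKK
GGGGKKKK
KKKKKKKK
KKKKKKWK
KKKKKKKK
KKKKKBBK
KKKKKBBK
After op 4 fill(4,2,W) [59 cells changed]:
WWWWWWWW
WWWWWWWW
GGGGWWWW
GGGGWWWW
WWWWWWWW
WWWWWWWW
WWWWWWWW
WWWWWBBW
WWWWWBBW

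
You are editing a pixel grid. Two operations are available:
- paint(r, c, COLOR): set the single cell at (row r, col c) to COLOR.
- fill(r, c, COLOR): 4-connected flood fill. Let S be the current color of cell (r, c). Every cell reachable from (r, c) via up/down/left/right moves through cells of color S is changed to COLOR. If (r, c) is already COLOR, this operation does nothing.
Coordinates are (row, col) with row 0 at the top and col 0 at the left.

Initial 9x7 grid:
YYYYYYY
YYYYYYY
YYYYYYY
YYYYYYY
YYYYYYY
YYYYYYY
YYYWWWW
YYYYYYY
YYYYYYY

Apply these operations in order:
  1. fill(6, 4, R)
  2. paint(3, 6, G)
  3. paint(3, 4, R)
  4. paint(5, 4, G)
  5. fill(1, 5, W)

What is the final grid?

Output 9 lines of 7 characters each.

Answer: WWWWWWW
WWWWWWW
WWWWWWW
WWWWRWG
WWWWWWW
WWWWGWW
WWWRRRR
WWWWWWW
WWWWWWW

Derivation:
After op 1 fill(6,4,R) [4 cells changed]:
YYYYYYY
YYYYYYY
YYYYYYY
YYYYYYY
YYYYYYY
YYYYYYY
YYYRRRR
YYYYYYY
YYYYYYY
After op 2 paint(3,6,G):
YYYYYYY
YYYYYYY
YYYYYYY
YYYYYYG
YYYYYYY
YYYYYYY
YYYRRRR
YYYYYYY
YYYYYYY
After op 3 paint(3,4,R):
YYYYYYY
YYYYYYY
YYYYYYY
YYYYRYG
YYYYYYY
YYYYYYY
YYYRRRR
YYYYYYY
YYYYYYY
After op 4 paint(5,4,G):
YYYYYYY
YYYYYYY
YYYYYYY
YYYYRYG
YYYYYYY
YYYYGYY
YYYRRRR
YYYYYYY
YYYYYYY
After op 5 fill(1,5,W) [56 cells changed]:
WWWWWWW
WWWWWWW
WWWWWWW
WWWWRWG
WWWWWWW
WWWWGWW
WWWRRRR
WWWWWWW
WWWWWWW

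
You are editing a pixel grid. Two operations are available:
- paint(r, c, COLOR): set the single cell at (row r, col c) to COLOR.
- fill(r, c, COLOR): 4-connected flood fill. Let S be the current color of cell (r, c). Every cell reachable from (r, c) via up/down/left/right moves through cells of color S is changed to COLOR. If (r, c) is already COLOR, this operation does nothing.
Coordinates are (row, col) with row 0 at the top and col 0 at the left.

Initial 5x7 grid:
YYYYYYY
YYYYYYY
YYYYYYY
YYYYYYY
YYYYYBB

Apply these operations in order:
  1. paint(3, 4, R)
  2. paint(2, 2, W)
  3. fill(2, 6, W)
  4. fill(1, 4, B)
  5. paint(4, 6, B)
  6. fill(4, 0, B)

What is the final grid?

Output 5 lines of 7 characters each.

Answer: BBBBBBB
BBBBBBB
BBBBBBB
BBBBRBB
BBBBBBB

Derivation:
After op 1 paint(3,4,R):
YYYYYYY
YYYYYYY
YYYYYYY
YYYYRYY
YYYYYBB
After op 2 paint(2,2,W):
YYYYYYY
YYYYYYY
YYWYYYY
YYYYRYY
YYYYYBB
After op 3 fill(2,6,W) [31 cells changed]:
WWWWWWW
WWWWWWW
WWWWWWW
WWWWRWW
WWWWWBB
After op 4 fill(1,4,B) [32 cells changed]:
BBBBBBB
BBBBBBB
BBBBBBB
BBBBRBB
BBBBBBB
After op 5 paint(4,6,B):
BBBBBBB
BBBBBBB
BBBBBBB
BBBBRBB
BBBBBBB
After op 6 fill(4,0,B) [0 cells changed]:
BBBBBBB
BBBBBBB
BBBBBBB
BBBBRBB
BBBBBBB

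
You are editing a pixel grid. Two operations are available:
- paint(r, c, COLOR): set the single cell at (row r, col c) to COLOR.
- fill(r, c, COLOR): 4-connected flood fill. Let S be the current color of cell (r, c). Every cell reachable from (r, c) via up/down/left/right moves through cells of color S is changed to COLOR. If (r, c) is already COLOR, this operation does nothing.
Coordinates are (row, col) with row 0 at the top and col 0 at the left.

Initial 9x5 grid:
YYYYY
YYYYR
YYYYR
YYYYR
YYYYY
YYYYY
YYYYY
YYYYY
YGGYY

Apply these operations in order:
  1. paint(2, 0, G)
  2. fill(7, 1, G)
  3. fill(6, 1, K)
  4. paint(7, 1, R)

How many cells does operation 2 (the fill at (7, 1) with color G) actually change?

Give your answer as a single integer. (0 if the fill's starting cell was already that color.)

Answer: 39

Derivation:
After op 1 paint(2,0,G):
YYYYY
YYYYR
GYYYR
YYYYR
YYYYY
YYYYY
YYYYY
YYYYY
YGGYY
After op 2 fill(7,1,G) [39 cells changed]:
GGGGG
GGGGR
GGGGR
GGGGR
GGGGG
GGGGG
GGGGG
GGGGG
GGGGG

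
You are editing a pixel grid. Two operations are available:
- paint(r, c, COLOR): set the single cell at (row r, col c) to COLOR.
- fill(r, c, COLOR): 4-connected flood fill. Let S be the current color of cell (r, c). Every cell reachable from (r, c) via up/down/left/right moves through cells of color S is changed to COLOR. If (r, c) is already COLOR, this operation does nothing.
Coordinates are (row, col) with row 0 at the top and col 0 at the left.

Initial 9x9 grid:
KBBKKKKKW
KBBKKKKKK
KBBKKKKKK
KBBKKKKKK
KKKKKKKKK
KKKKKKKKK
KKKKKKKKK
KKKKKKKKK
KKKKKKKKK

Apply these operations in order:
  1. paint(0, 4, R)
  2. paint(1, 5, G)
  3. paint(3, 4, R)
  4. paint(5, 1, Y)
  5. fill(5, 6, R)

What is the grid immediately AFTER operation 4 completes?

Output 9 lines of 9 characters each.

Answer: KBBKRKKKW
KBBKKGKKK
KBBKKKKKK
KBBKRKKKK
KKKKKKKKK
KYKKKKKKK
KKKKKKKKK
KKKKKKKKK
KKKKKKKKK

Derivation:
After op 1 paint(0,4,R):
KBBKRKKKW
KBBKKKKKK
KBBKKKKKK
KBBKKKKKK
KKKKKKKKK
KKKKKKKKK
KKKKKKKKK
KKKKKKKKK
KKKKKKKKK
After op 2 paint(1,5,G):
KBBKRKKKW
KBBKKGKKK
KBBKKKKKK
KBBKKKKKK
KKKKKKKKK
KKKKKKKKK
KKKKKKKKK
KKKKKKKKK
KKKKKKKKK
After op 3 paint(3,4,R):
KBBKRKKKW
KBBKKGKKK
KBBKKKKKK
KBBKRKKKK
KKKKKKKKK
KKKKKKKKK
KKKKKKKKK
KKKKKKKKK
KKKKKKKKK
After op 4 paint(5,1,Y):
KBBKRKKKW
KBBKKGKKK
KBBKKKKKK
KBBKRKKKK
KKKKKKKKK
KYKKKKKKK
KKKKKKKKK
KKKKKKKKK
KKKKKKKKK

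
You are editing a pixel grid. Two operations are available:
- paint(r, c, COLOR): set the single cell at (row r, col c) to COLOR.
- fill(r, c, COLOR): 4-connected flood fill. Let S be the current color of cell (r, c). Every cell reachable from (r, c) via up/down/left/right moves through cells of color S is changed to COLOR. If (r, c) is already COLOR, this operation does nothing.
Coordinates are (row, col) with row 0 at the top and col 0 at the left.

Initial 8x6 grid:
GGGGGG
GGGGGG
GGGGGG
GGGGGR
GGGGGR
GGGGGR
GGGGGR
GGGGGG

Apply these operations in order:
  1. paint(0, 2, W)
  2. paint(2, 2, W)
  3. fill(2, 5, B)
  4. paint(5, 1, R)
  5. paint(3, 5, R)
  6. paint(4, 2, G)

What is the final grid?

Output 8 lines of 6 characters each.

After op 1 paint(0,2,W):
GGWGGG
GGGGGG
GGGGGG
GGGGGR
GGGGGR
GGGGGR
GGGGGR
GGGGGG
After op 2 paint(2,2,W):
GGWGGG
GGGGGG
GGWGGG
GGGGGR
GGGGGR
GGGGGR
GGGGGR
GGGGGG
After op 3 fill(2,5,B) [42 cells changed]:
BBWBBB
BBBBBB
BBWBBB
BBBBBR
BBBBBR
BBBBBR
BBBBBR
BBBBBB
After op 4 paint(5,1,R):
BBWBBB
BBBBBB
BBWBBB
BBBBBR
BBBBBR
BRBBBR
BBBBBR
BBBBBB
After op 5 paint(3,5,R):
BBWBBB
BBBBBB
BBWBBB
BBBBBR
BBBBBR
BRBBBR
BBBBBR
BBBBBB
After op 6 paint(4,2,G):
BBWBBB
BBBBBB
BBWBBB
BBBBBR
BBGBBR
BRBBBR
BBBBBR
BBBBBB

Answer: BBWBBB
BBBBBB
BBWBBB
BBBBBR
BBGBBR
BRBBBR
BBBBBR
BBBBBB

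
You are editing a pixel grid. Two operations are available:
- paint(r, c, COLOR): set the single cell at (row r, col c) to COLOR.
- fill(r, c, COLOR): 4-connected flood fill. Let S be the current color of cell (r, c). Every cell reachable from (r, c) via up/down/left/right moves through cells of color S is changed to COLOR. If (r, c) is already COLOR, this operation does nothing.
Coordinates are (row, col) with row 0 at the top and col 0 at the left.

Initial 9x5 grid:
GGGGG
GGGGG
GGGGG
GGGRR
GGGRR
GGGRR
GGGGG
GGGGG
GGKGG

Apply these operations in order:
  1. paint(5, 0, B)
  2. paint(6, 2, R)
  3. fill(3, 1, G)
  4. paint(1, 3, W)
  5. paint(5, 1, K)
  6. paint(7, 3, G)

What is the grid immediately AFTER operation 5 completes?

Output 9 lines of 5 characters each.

After op 1 paint(5,0,B):
GGGGG
GGGGG
GGGGG
GGGRR
GGGRR
BGGRR
GGGGG
GGGGG
GGKGG
After op 2 paint(6,2,R):
GGGGG
GGGGG
GGGGG
GGGRR
GGGRR
BGGRR
GGRGG
GGGGG
GGKGG
After op 3 fill(3,1,G) [0 cells changed]:
GGGGG
GGGGG
GGGGG
GGGRR
GGGRR
BGGRR
GGRGG
GGGGG
GGKGG
After op 4 paint(1,3,W):
GGGGG
GGGWG
GGGGG
GGGRR
GGGRR
BGGRR
GGRGG
GGGGG
GGKGG
After op 5 paint(5,1,K):
GGGGG
GGGWG
GGGGG
GGGRR
GGGRR
BKGRR
GGRGG
GGGGG
GGKGG

Answer: GGGGG
GGGWG
GGGGG
GGGRR
GGGRR
BKGRR
GGRGG
GGGGG
GGKGG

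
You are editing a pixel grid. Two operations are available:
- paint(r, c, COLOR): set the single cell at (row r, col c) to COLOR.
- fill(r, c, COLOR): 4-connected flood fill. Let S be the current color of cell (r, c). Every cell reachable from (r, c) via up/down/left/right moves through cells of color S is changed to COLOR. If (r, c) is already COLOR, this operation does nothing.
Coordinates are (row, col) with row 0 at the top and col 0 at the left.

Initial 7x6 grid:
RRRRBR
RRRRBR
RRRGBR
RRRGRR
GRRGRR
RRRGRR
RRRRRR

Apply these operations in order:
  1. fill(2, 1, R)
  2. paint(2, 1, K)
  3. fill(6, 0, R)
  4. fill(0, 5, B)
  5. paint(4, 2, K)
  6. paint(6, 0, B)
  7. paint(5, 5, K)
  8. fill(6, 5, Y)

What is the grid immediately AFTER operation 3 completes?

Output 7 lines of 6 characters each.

After op 1 fill(2,1,R) [0 cells changed]:
RRRRBR
RRRRBR
RRRGBR
RRRGRR
GRRGRR
RRRGRR
RRRRRR
After op 2 paint(2,1,K):
RRRRBR
RRRRBR
RKRGBR
RRRGRR
GRRGRR
RRRGRR
RRRRRR
After op 3 fill(6,0,R) [0 cells changed]:
RRRRBR
RRRRBR
RKRGBR
RRRGRR
GRRGRR
RRRGRR
RRRRRR

Answer: RRRRBR
RRRRBR
RKRGBR
RRRGRR
GRRGRR
RRRGRR
RRRRRR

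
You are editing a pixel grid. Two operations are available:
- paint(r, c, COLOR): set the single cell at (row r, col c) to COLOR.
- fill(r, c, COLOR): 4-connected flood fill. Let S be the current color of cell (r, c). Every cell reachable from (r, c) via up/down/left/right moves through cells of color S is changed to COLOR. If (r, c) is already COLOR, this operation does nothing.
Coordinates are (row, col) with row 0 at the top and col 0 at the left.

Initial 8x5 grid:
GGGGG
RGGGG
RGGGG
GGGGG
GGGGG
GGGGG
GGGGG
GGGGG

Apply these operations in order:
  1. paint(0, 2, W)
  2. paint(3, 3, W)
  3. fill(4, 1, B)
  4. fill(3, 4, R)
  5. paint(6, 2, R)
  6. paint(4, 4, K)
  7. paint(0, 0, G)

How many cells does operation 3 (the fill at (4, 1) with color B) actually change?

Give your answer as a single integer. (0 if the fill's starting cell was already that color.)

Answer: 36

Derivation:
After op 1 paint(0,2,W):
GGWGG
RGGGG
RGGGG
GGGGG
GGGGG
GGGGG
GGGGG
GGGGG
After op 2 paint(3,3,W):
GGWGG
RGGGG
RGGGG
GGGWG
GGGGG
GGGGG
GGGGG
GGGGG
After op 3 fill(4,1,B) [36 cells changed]:
BBWBB
RBBBB
RBBBB
BBBWB
BBBBB
BBBBB
BBBBB
BBBBB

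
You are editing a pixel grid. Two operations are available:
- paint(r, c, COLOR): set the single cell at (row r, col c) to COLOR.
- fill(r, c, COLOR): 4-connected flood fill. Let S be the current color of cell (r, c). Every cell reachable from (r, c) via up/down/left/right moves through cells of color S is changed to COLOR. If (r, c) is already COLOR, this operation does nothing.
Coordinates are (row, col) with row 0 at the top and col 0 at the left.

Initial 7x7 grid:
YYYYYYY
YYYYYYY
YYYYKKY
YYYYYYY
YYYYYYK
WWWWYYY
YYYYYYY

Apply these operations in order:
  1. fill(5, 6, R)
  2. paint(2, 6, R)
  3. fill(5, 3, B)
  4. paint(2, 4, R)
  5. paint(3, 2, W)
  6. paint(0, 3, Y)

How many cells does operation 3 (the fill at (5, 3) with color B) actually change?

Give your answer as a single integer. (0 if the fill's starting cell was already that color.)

After op 1 fill(5,6,R) [42 cells changed]:
RRRRRRR
RRRRRRR
RRRRKKR
RRRRRRR
RRRRRRK
WWWWRRR
RRRRRRR
After op 2 paint(2,6,R):
RRRRRRR
RRRRRRR
RRRRKKR
RRRRRRR
RRRRRRK
WWWWRRR
RRRRRRR
After op 3 fill(5,3,B) [4 cells changed]:
RRRRRRR
RRRRRRR
RRRRKKR
RRRRRRR
RRRRRRK
BBBBRRR
RRRRRRR

Answer: 4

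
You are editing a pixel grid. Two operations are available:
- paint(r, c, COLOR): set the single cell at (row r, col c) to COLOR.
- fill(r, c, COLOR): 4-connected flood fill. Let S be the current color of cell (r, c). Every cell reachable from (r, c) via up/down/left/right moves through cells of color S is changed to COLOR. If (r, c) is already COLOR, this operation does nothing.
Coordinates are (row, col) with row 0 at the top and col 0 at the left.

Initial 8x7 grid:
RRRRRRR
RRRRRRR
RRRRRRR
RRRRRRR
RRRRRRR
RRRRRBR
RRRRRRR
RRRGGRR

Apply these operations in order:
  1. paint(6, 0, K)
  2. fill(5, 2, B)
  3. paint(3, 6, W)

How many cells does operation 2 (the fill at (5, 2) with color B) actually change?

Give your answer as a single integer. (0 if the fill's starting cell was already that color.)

Answer: 52

Derivation:
After op 1 paint(6,0,K):
RRRRRRR
RRRRRRR
RRRRRRR
RRRRRRR
RRRRRRR
RRRRRBR
KRRRRRR
RRRGGRR
After op 2 fill(5,2,B) [52 cells changed]:
BBBBBBB
BBBBBBB
BBBBBBB
BBBBBBB
BBBBBBB
BBBBBBB
KBBBBBB
BBBGGBB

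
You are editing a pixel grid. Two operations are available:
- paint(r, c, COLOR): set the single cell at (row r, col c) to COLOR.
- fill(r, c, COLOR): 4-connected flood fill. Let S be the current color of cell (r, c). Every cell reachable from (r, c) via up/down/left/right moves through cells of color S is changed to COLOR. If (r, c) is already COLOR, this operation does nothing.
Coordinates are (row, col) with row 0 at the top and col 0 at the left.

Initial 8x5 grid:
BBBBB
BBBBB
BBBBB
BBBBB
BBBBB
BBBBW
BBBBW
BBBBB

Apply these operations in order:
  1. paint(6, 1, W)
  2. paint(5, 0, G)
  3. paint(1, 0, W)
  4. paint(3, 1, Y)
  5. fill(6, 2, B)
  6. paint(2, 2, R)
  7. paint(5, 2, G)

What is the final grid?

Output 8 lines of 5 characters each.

After op 1 paint(6,1,W):
BBBBB
BBBBB
BBBBB
BBBBB
BBBBB
BBBBW
BWBBW
BBBBB
After op 2 paint(5,0,G):
BBBBB
BBBBB
BBBBB
BBBBB
BBBBB
GBBBW
BWBBW
BBBBB
After op 3 paint(1,0,W):
BBBBB
WBBBB
BBBBB
BBBBB
BBBBB
GBBBW
BWBBW
BBBBB
After op 4 paint(3,1,Y):
BBBBB
WBBBB
BBBBB
BYBBB
BBBBB
GBBBW
BWBBW
BBBBB
After op 5 fill(6,2,B) [0 cells changed]:
BBBBB
WBBBB
BBBBB
BYBBB
BBBBB
GBBBW
BWBBW
BBBBB
After op 6 paint(2,2,R):
BBBBB
WBBBB
BBRBB
BYBBB
BBBBB
GBBBW
BWBBW
BBBBB
After op 7 paint(5,2,G):
BBBBB
WBBBB
BBRBB
BYBBB
BBBBB
GBGBW
BWBBW
BBBBB

Answer: BBBBB
WBBBB
BBRBB
BYBBB
BBBBB
GBGBW
BWBBW
BBBBB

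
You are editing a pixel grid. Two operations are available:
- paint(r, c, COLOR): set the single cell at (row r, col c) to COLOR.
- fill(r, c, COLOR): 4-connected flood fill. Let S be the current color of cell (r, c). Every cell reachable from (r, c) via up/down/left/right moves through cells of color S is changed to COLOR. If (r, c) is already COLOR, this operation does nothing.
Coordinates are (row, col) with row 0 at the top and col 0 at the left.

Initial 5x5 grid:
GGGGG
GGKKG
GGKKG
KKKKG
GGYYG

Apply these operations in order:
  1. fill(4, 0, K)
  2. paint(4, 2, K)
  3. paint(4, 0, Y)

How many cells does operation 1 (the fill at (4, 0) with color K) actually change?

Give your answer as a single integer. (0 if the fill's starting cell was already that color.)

After op 1 fill(4,0,K) [2 cells changed]:
GGGGG
GGKKG
GGKKG
KKKKG
KKYYG

Answer: 2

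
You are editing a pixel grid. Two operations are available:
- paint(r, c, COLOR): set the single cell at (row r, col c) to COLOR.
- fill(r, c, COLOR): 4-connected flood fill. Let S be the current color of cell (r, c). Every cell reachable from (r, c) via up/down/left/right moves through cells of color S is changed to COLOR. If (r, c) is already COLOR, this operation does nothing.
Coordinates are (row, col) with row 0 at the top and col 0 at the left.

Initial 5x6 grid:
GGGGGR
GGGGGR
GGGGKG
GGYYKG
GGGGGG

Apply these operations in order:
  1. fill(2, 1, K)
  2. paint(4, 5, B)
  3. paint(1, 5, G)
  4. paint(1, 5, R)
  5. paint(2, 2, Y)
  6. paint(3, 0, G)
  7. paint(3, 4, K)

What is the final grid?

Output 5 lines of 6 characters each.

After op 1 fill(2,1,K) [24 cells changed]:
KKKKKR
KKKKKR
KKKKKK
KKYYKK
KKKKKK
After op 2 paint(4,5,B):
KKKKKR
KKKKKR
KKKKKK
KKYYKK
KKKKKB
After op 3 paint(1,5,G):
KKKKKR
KKKKKG
KKKKKK
KKYYKK
KKKKKB
After op 4 paint(1,5,R):
KKKKKR
KKKKKR
KKKKKK
KKYYKK
KKKKKB
After op 5 paint(2,2,Y):
KKKKKR
KKKKKR
KKYKKK
KKYYKK
KKKKKB
After op 6 paint(3,0,G):
KKKKKR
KKKKKR
KKYKKK
GKYYKK
KKKKKB
After op 7 paint(3,4,K):
KKKKKR
KKKKKR
KKYKKK
GKYYKK
KKKKKB

Answer: KKKKKR
KKKKKR
KKYKKK
GKYYKK
KKKKKB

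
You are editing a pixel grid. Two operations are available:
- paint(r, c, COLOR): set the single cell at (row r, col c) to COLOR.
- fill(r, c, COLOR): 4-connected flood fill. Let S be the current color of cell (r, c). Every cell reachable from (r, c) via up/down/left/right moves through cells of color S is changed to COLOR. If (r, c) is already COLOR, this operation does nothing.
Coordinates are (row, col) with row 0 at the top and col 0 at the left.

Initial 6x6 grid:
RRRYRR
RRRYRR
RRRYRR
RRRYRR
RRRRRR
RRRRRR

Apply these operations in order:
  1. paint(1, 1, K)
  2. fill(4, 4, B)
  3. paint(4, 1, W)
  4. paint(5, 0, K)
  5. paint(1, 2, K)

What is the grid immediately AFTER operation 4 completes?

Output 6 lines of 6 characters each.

Answer: BBBYBB
BKBYBB
BBBYBB
BBBYBB
BWBBBB
KBBBBB

Derivation:
After op 1 paint(1,1,K):
RRRYRR
RKRYRR
RRRYRR
RRRYRR
RRRRRR
RRRRRR
After op 2 fill(4,4,B) [31 cells changed]:
BBBYBB
BKBYBB
BBBYBB
BBBYBB
BBBBBB
BBBBBB
After op 3 paint(4,1,W):
BBBYBB
BKBYBB
BBBYBB
BBBYBB
BWBBBB
BBBBBB
After op 4 paint(5,0,K):
BBBYBB
BKBYBB
BBBYBB
BBBYBB
BWBBBB
KBBBBB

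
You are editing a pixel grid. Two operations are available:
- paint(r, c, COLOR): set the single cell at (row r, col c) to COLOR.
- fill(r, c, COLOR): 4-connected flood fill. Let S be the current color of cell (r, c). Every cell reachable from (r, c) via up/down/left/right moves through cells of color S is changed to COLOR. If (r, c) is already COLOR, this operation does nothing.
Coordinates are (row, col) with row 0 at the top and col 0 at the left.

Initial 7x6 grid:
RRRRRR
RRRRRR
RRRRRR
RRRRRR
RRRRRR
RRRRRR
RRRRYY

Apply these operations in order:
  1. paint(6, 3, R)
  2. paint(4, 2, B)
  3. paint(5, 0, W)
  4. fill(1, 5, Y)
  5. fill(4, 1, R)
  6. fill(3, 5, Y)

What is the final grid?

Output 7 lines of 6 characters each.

After op 1 paint(6,3,R):
RRRRRR
RRRRRR
RRRRRR
RRRRRR
RRRRRR
RRRRRR
RRRRYY
After op 2 paint(4,2,B):
RRRRRR
RRRRRR
RRRRRR
RRRRRR
RRBRRR
RRRRRR
RRRRYY
After op 3 paint(5,0,W):
RRRRRR
RRRRRR
RRRRRR
RRRRRR
RRBRRR
WRRRRR
RRRRYY
After op 4 fill(1,5,Y) [38 cells changed]:
YYYYYY
YYYYYY
YYYYYY
YYYYYY
YYBYYY
WYYYYY
YYYYYY
After op 5 fill(4,1,R) [40 cells changed]:
RRRRRR
RRRRRR
RRRRRR
RRRRRR
RRBRRR
WRRRRR
RRRRRR
After op 6 fill(3,5,Y) [40 cells changed]:
YYYYYY
YYYYYY
YYYYYY
YYYYYY
YYBYYY
WYYYYY
YYYYYY

Answer: YYYYYY
YYYYYY
YYYYYY
YYYYYY
YYBYYY
WYYYYY
YYYYYY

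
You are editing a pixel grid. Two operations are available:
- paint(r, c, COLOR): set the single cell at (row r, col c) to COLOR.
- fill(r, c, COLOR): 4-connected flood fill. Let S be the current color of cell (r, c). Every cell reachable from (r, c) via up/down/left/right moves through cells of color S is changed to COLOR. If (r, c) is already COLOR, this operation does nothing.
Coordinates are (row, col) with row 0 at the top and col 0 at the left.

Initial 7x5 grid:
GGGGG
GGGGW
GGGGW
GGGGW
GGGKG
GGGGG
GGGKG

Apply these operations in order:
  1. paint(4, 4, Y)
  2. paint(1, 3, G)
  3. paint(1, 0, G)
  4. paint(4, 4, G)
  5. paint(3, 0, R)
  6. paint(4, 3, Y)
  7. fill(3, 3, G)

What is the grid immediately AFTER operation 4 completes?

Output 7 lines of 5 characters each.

Answer: GGGGG
GGGGW
GGGGW
GGGGW
GGGKG
GGGGG
GGGKG

Derivation:
After op 1 paint(4,4,Y):
GGGGG
GGGGW
GGGGW
GGGGW
GGGKY
GGGGG
GGGKG
After op 2 paint(1,3,G):
GGGGG
GGGGW
GGGGW
GGGGW
GGGKY
GGGGG
GGGKG
After op 3 paint(1,0,G):
GGGGG
GGGGW
GGGGW
GGGGW
GGGKY
GGGGG
GGGKG
After op 4 paint(4,4,G):
GGGGG
GGGGW
GGGGW
GGGGW
GGGKG
GGGGG
GGGKG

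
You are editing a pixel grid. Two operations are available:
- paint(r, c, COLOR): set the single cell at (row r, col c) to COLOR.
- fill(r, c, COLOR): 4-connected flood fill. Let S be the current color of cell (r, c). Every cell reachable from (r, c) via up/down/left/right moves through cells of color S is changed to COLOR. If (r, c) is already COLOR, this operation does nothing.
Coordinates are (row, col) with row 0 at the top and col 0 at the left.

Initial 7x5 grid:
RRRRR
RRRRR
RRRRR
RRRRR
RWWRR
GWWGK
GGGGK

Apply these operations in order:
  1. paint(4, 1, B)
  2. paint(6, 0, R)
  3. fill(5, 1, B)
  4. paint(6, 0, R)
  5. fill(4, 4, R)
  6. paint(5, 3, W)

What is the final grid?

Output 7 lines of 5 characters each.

After op 1 paint(4,1,B):
RRRRR
RRRRR
RRRRR
RRRRR
RBWRR
GWWGK
GGGGK
After op 2 paint(6,0,R):
RRRRR
RRRRR
RRRRR
RRRRR
RBWRR
GWWGK
RGGGK
After op 3 fill(5,1,B) [3 cells changed]:
RRRRR
RRRRR
RRRRR
RRRRR
RBBRR
GBBGK
RGGGK
After op 4 paint(6,0,R):
RRRRR
RRRRR
RRRRR
RRRRR
RBBRR
GBBGK
RGGGK
After op 5 fill(4,4,R) [0 cells changed]:
RRRRR
RRRRR
RRRRR
RRRRR
RBBRR
GBBGK
RGGGK
After op 6 paint(5,3,W):
RRRRR
RRRRR
RRRRR
RRRRR
RBBRR
GBBWK
RGGGK

Answer: RRRRR
RRRRR
RRRRR
RRRRR
RBBRR
GBBWK
RGGGK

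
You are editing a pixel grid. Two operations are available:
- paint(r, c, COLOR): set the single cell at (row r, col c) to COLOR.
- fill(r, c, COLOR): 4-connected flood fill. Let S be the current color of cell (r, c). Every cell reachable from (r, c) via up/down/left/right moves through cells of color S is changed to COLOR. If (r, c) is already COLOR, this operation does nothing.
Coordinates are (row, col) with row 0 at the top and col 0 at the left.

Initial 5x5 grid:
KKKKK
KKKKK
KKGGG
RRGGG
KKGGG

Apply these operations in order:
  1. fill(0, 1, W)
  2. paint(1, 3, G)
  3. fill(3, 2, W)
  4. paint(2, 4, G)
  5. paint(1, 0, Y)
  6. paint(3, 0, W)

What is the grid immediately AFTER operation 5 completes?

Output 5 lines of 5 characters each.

Answer: WWWWW
YWWWW
WWWWG
RRWWW
KKWWW

Derivation:
After op 1 fill(0,1,W) [12 cells changed]:
WWWWW
WWWWW
WWGGG
RRGGG
KKGGG
After op 2 paint(1,3,G):
WWWWW
WWWGW
WWGGG
RRGGG
KKGGG
After op 3 fill(3,2,W) [10 cells changed]:
WWWWW
WWWWW
WWWWW
RRWWW
KKWWW
After op 4 paint(2,4,G):
WWWWW
WWWWW
WWWWG
RRWWW
KKWWW
After op 5 paint(1,0,Y):
WWWWW
YWWWW
WWWWG
RRWWW
KKWWW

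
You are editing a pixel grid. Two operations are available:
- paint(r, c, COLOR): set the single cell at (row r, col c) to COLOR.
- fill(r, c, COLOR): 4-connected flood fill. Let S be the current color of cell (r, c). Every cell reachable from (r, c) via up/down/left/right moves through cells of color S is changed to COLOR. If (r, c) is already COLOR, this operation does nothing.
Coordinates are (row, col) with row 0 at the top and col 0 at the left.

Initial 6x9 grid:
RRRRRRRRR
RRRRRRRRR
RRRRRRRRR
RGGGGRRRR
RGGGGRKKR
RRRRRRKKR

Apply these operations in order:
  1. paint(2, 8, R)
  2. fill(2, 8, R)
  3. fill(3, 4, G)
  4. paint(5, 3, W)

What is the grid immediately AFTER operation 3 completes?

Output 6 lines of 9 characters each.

After op 1 paint(2,8,R):
RRRRRRRRR
RRRRRRRRR
RRRRRRRRR
RGGGGRRRR
RGGGGRKKR
RRRRRRKKR
After op 2 fill(2,8,R) [0 cells changed]:
RRRRRRRRR
RRRRRRRRR
RRRRRRRRR
RGGGGRRRR
RGGGGRKKR
RRRRRRKKR
After op 3 fill(3,4,G) [0 cells changed]:
RRRRRRRRR
RRRRRRRRR
RRRRRRRRR
RGGGGRRRR
RGGGGRKKR
RRRRRRKKR

Answer: RRRRRRRRR
RRRRRRRRR
RRRRRRRRR
RGGGGRRRR
RGGGGRKKR
RRRRRRKKR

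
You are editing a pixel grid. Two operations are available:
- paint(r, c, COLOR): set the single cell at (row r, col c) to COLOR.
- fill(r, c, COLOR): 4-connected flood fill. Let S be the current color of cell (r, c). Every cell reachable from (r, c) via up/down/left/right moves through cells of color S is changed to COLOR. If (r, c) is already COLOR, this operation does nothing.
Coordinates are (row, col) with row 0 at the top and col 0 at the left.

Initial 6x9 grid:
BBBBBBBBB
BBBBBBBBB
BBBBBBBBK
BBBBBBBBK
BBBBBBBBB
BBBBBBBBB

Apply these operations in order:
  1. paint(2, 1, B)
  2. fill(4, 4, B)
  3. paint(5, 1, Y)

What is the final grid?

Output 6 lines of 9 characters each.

Answer: BBBBBBBBB
BBBBBBBBB
BBBBBBBBK
BBBBBBBBK
BBBBBBBBB
BYBBBBBBB

Derivation:
After op 1 paint(2,1,B):
BBBBBBBBB
BBBBBBBBB
BBBBBBBBK
BBBBBBBBK
BBBBBBBBB
BBBBBBBBB
After op 2 fill(4,4,B) [0 cells changed]:
BBBBBBBBB
BBBBBBBBB
BBBBBBBBK
BBBBBBBBK
BBBBBBBBB
BBBBBBBBB
After op 3 paint(5,1,Y):
BBBBBBBBB
BBBBBBBBB
BBBBBBBBK
BBBBBBBBK
BBBBBBBBB
BYBBBBBBB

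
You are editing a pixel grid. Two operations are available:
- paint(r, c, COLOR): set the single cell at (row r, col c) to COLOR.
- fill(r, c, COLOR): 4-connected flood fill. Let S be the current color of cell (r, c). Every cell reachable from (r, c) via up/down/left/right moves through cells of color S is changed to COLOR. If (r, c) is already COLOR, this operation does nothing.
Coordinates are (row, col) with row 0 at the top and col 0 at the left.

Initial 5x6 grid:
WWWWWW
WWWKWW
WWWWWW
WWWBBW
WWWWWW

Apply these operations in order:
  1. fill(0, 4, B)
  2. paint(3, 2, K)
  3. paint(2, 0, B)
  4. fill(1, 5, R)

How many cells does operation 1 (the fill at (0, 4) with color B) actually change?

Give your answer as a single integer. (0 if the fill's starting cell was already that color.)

After op 1 fill(0,4,B) [27 cells changed]:
BBBBBB
BBBKBB
BBBBBB
BBBBBB
BBBBBB

Answer: 27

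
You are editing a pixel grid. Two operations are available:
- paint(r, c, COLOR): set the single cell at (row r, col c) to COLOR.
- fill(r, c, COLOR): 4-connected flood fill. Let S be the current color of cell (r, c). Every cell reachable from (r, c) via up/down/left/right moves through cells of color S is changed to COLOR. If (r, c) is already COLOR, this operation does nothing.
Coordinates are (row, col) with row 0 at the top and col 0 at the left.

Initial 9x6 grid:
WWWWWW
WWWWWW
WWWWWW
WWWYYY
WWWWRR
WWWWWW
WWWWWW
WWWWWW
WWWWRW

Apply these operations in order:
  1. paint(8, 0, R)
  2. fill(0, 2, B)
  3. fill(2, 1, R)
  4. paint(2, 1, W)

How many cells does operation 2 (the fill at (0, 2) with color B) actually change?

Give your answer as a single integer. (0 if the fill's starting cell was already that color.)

After op 1 paint(8,0,R):
WWWWWW
WWWWWW
WWWWWW
WWWYYY
WWWWRR
WWWWWW
WWWWWW
WWWWWW
RWWWRW
After op 2 fill(0,2,B) [47 cells changed]:
BBBBBB
BBBBBB
BBBBBB
BBBYYY
BBBBRR
BBBBBB
BBBBBB
BBBBBB
RBBBRB

Answer: 47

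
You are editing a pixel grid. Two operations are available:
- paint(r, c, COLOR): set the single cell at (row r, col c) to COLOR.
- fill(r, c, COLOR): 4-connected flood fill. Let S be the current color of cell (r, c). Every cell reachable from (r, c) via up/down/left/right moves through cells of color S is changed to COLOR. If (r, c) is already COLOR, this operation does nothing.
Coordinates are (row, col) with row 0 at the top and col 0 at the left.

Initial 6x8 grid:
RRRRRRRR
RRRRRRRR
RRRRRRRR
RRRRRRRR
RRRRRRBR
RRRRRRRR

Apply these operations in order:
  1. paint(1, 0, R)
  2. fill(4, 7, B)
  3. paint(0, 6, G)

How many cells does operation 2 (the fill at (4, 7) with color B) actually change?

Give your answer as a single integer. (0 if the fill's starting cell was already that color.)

Answer: 47

Derivation:
After op 1 paint(1,0,R):
RRRRRRRR
RRRRRRRR
RRRRRRRR
RRRRRRRR
RRRRRRBR
RRRRRRRR
After op 2 fill(4,7,B) [47 cells changed]:
BBBBBBBB
BBBBBBBB
BBBBBBBB
BBBBBBBB
BBBBBBBB
BBBBBBBB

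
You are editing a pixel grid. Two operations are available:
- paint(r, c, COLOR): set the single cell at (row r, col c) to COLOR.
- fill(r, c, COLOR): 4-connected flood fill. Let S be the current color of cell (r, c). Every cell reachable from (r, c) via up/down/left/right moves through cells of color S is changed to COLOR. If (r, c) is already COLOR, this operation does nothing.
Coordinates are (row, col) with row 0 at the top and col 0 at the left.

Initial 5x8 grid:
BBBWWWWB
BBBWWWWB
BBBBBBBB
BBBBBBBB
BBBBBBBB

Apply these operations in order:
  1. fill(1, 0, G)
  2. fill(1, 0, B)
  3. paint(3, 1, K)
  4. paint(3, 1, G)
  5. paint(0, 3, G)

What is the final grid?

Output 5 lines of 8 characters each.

Answer: BBBGWWWB
BBBWWWWB
BBBBBBBB
BGBBBBBB
BBBBBBBB

Derivation:
After op 1 fill(1,0,G) [32 cells changed]:
GGGWWWWG
GGGWWWWG
GGGGGGGG
GGGGGGGG
GGGGGGGG
After op 2 fill(1,0,B) [32 cells changed]:
BBBWWWWB
BBBWWWWB
BBBBBBBB
BBBBBBBB
BBBBBBBB
After op 3 paint(3,1,K):
BBBWWWWB
BBBWWWWB
BBBBBBBB
BKBBBBBB
BBBBBBBB
After op 4 paint(3,1,G):
BBBWWWWB
BBBWWWWB
BBBBBBBB
BGBBBBBB
BBBBBBBB
After op 5 paint(0,3,G):
BBBGWWWB
BBBWWWWB
BBBBBBBB
BGBBBBBB
BBBBBBBB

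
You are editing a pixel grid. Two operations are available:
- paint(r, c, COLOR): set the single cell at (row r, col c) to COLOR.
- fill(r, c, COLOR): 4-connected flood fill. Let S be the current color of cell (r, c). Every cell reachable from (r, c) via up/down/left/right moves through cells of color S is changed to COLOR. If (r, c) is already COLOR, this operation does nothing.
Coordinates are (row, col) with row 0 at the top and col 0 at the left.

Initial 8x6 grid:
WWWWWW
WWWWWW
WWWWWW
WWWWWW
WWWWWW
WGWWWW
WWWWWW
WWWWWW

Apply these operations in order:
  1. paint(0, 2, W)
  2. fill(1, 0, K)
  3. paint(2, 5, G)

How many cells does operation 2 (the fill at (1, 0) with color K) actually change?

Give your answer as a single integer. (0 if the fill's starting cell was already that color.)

After op 1 paint(0,2,W):
WWWWWW
WWWWWW
WWWWWW
WWWWWW
WWWWWW
WGWWWW
WWWWWW
WWWWWW
After op 2 fill(1,0,K) [47 cells changed]:
KKKKKK
KKKKKK
KKKKKK
KKKKKK
KKKKKK
KGKKKK
KKKKKK
KKKKKK

Answer: 47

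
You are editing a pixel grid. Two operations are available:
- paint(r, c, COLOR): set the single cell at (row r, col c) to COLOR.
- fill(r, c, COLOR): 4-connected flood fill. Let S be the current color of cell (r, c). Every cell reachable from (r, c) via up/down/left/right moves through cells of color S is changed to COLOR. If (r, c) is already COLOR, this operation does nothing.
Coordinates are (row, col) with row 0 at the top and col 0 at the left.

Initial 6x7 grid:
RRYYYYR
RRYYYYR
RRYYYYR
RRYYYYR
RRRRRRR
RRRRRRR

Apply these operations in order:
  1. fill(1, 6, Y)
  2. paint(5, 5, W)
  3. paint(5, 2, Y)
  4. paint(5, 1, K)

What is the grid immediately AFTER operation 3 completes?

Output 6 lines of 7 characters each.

Answer: YYYYYYY
YYYYYYY
YYYYYYY
YYYYYYY
YYYYYYY
YYYYYWY

Derivation:
After op 1 fill(1,6,Y) [26 cells changed]:
YYYYYYY
YYYYYYY
YYYYYYY
YYYYYYY
YYYYYYY
YYYYYYY
After op 2 paint(5,5,W):
YYYYYYY
YYYYYYY
YYYYYYY
YYYYYYY
YYYYYYY
YYYYYWY
After op 3 paint(5,2,Y):
YYYYYYY
YYYYYYY
YYYYYYY
YYYYYYY
YYYYYYY
YYYYYWY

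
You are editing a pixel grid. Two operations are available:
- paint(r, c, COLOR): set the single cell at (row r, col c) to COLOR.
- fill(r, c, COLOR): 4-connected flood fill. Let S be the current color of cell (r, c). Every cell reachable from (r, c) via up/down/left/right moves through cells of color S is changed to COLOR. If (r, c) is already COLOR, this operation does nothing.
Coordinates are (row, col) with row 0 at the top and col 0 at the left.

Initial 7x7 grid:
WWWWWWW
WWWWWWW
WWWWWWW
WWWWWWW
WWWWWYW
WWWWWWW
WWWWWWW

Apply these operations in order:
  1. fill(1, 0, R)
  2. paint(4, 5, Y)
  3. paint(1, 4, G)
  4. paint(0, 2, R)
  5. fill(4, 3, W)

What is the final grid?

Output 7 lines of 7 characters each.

Answer: WWWWWWW
WWWWGWW
WWWWWWW
WWWWWWW
WWWWWYW
WWWWWWW
WWWWWWW

Derivation:
After op 1 fill(1,0,R) [48 cells changed]:
RRRRRRR
RRRRRRR
RRRRRRR
RRRRRRR
RRRRRYR
RRRRRRR
RRRRRRR
After op 2 paint(4,5,Y):
RRRRRRR
RRRRRRR
RRRRRRR
RRRRRRR
RRRRRYR
RRRRRRR
RRRRRRR
After op 3 paint(1,4,G):
RRRRRRR
RRRRGRR
RRRRRRR
RRRRRRR
RRRRRYR
RRRRRRR
RRRRRRR
After op 4 paint(0,2,R):
RRRRRRR
RRRRGRR
RRRRRRR
RRRRRRR
RRRRRYR
RRRRRRR
RRRRRRR
After op 5 fill(4,3,W) [47 cells changed]:
WWWWWWW
WWWWGWW
WWWWWWW
WWWWWWW
WWWWWYW
WWWWWWW
WWWWWWW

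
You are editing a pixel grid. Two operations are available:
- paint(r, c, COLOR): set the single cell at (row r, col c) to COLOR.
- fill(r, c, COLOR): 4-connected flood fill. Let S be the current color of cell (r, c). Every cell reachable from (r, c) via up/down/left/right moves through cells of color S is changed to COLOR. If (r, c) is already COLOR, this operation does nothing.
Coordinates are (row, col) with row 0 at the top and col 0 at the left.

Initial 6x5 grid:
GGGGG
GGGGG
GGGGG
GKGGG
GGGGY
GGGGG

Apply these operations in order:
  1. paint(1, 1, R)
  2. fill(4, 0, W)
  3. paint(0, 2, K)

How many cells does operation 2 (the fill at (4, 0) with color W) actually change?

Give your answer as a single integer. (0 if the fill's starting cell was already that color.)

Answer: 27

Derivation:
After op 1 paint(1,1,R):
GGGGG
GRGGG
GGGGG
GKGGG
GGGGY
GGGGG
After op 2 fill(4,0,W) [27 cells changed]:
WWWWW
WRWWW
WWWWW
WKWWW
WWWWY
WWWWW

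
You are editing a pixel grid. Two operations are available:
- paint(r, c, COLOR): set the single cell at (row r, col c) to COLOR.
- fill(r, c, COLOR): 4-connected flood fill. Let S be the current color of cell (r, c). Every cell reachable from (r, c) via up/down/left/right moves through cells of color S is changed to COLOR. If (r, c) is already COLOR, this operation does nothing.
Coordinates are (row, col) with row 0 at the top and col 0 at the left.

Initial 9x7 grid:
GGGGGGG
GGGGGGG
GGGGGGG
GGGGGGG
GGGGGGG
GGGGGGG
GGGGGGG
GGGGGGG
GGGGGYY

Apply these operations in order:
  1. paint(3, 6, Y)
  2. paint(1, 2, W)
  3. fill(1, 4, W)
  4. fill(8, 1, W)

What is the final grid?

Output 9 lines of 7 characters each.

After op 1 paint(3,6,Y):
GGGGGGG
GGGGGGG
GGGGGGG
GGGGGGY
GGGGGGG
GGGGGGG
GGGGGGG
GGGGGGG
GGGGGYY
After op 2 paint(1,2,W):
GGGGGGG
GGWGGGG
GGGGGGG
GGGGGGY
GGGGGGG
GGGGGGG
GGGGGGG
GGGGGGG
GGGGGYY
After op 3 fill(1,4,W) [59 cells changed]:
WWWWWWW
WWWWWWW
WWWWWWW
WWWWWWY
WWWWWWW
WWWWWWW
WWWWWWW
WWWWWWW
WWWWWYY
After op 4 fill(8,1,W) [0 cells changed]:
WWWWWWW
WWWWWWW
WWWWWWW
WWWWWWY
WWWWWWW
WWWWWWW
WWWWWWW
WWWWWWW
WWWWWYY

Answer: WWWWWWW
WWWWWWW
WWWWWWW
WWWWWWY
WWWWWWW
WWWWWWW
WWWWWWW
WWWWWWW
WWWWWYY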